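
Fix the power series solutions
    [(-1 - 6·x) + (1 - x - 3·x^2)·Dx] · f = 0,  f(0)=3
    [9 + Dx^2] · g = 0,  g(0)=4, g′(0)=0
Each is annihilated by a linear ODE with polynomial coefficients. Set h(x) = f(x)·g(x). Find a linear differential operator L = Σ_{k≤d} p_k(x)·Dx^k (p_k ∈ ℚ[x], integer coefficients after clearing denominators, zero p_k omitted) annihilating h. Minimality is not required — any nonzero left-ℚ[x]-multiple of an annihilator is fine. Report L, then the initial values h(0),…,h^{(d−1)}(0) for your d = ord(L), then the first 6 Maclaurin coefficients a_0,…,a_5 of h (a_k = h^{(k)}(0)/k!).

L = (-3 + 9·x + 27·x^2) + (2 + 12·x)·Dx + (-1 + x + 3·x^2)·Dx^2  (order 2).
h: a_k = 12, 12, -6, 30, 105/2, 285/2, …
ICs: h(0) = 12, h′(0) = 12.

f: a_k = 3, 3, 12, 21, 57, 120, …
g: a_k = 4, 0, -18, 0, 27/2, 0, …
f·g: L₀ = L_f ⊗_s L_g, ord ≤ 1·2.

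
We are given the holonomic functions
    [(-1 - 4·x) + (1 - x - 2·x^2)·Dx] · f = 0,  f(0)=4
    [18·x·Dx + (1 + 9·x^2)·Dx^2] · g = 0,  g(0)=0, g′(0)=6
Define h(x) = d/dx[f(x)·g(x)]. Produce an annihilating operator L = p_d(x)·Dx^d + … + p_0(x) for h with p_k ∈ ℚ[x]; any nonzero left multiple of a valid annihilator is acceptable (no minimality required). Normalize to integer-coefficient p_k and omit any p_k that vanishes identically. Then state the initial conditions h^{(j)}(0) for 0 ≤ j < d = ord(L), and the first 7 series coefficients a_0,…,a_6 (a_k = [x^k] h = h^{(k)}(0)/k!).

f: a_k = 4, 4, 12, 20, 44, 84, 172, …
g: a_k = 0, 6, 0, -18, 0, 486/5, 0, …
f·g: L₀ = L_f ⊗_s L_g, ord ≤ 1·2.
Differentiate: ansatz ord ≤ ord L₀ ⇒ L.
L = (-30 + 2106·x^2 + 3888·x^3 + 11664·x^4) + (15 + 78·x + 27·x^2 + 306·x^3 + 3888·x^4 + 7776·x^5)·Dx + (-2 - 7·x - 59·x^2 + 9·x^3 - 261·x^4 + 648·x^5 + 972·x^6)·Dx^2  (order 2).
h: a_k = 24, 48, 0, 192, 2184, 15984/5, -38256/5, …
ICs: h(0) = 24, h′(0) = 48.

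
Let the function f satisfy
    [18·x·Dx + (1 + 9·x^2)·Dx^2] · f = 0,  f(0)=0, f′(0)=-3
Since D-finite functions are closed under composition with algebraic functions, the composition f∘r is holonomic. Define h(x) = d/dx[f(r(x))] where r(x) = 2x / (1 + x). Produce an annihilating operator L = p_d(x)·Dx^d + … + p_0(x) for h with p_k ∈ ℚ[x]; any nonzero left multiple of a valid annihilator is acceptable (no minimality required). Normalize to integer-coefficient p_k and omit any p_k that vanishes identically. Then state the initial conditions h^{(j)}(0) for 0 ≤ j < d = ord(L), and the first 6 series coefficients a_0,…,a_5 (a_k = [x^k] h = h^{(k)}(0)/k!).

L = (2 + 74·x) + (1 + 2·x + 37·x^2)·Dx  (order 1).
h: a_k = -6, 12, 198, -840, -5646, 42372, …
ICs: h(0) = -6.

f: a_k = 0, -3, 0, 9, 0, -243/5, …
Change of var in L_f (x↦r) gives L₀.
h₀' ⇒ L via d/dx closure of L₀.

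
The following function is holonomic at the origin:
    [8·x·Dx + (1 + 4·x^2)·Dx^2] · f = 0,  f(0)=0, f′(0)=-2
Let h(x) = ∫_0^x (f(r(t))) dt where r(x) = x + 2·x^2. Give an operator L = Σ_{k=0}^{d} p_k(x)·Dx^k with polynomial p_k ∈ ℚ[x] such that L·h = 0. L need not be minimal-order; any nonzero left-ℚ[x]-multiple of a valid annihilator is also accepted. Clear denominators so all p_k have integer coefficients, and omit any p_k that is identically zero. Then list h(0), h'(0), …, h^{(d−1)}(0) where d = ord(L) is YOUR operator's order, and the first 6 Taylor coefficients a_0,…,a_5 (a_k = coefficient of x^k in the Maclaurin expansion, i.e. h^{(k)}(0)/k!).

f: a_k = 0, -2, 0, 8/3, 0, -32/5, …
L₀ from L_f via x↦r, Dx↦r'^{-1}Dx.
∫: right-multiply L₀ by Dx.
L = (-4 + 8·x + 64·x^2 + 192·x^3 + 192·x^4)·Dx^2 + (1 + 4·x + 4·x^2 + 32·x^3 + 80·x^4 + 64·x^5)·Dx^3  (order 3).
h: a_k = 0, 0, -1, -4/3, 2/3, 16/5, …
ICs: h(0) = 0, h′(0) = 0, h′′(0) = -2.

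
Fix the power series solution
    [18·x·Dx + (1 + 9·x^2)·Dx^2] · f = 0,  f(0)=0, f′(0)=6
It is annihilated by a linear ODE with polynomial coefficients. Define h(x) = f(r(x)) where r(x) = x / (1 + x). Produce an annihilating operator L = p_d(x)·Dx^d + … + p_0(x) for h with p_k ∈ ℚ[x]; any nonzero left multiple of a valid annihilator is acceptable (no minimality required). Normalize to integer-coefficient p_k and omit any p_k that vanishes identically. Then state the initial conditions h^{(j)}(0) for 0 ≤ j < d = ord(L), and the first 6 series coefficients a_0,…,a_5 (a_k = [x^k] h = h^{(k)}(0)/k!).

L = (2 + 20·x)·Dx + (1 + 2·x + 10·x^2)·Dx^2  (order 2).
h: a_k = 0, 6, -6, -12, 48, -24/5, …
ICs: h(0) = 0, h′(0) = 6.

f: a_k = 0, 6, 0, -18, 0, 486/5, …
Change of var in L_f (x↦r) gives L₀.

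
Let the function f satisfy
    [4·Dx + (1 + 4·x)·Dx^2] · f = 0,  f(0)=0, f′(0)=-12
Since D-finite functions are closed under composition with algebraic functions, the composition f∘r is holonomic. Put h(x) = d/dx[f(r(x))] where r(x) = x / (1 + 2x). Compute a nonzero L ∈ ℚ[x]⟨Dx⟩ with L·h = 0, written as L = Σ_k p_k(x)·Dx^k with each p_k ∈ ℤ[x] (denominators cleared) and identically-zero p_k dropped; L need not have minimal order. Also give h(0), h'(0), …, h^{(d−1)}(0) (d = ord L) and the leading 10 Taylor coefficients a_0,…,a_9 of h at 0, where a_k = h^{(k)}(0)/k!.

L = (8 + 24·x) + (1 + 8·x + 12·x^2)·Dx  (order 1).
h: a_k = -12, 96, -624, 3840, -23232, 139776, -839424, 5038080, -30231552, 181395456, …
ICs: h(0) = -12.

f: a_k = 0, -12, 24, -64, 192, -3072/5, 2048, -49152/7, 24576, -262144/3, …
h₀=f(r): pull back L_f along r ⇒ L₀.
Differentiate: ansatz ord ≤ ord L₀ ⇒ L.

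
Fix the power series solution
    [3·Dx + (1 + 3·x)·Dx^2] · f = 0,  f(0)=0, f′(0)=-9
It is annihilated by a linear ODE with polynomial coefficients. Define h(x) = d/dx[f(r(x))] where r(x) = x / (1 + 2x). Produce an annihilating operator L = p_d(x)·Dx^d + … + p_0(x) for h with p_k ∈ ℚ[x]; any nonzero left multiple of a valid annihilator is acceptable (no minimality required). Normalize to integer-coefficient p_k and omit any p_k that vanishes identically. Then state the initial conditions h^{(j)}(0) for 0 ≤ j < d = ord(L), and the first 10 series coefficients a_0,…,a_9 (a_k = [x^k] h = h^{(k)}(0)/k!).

f: a_k = 0, -9, 27/2, -27, 243/4, -729/5, 729/2, -6561/7, 19683/8, -6561, …
Substitute x→r, Dx→(1/r')Dx; clear ⇒ L₀.
Differentiate: ansatz ord ≤ ord L₀ ⇒ L.
L = (7 + 20·x) + (1 + 7·x + 10·x^2)·Dx  (order 1).
h: a_k = -9, 63, -351, 1827, -9279, 46683, -233991, 1171107, -5857839, 29293803, …
ICs: h(0) = -9.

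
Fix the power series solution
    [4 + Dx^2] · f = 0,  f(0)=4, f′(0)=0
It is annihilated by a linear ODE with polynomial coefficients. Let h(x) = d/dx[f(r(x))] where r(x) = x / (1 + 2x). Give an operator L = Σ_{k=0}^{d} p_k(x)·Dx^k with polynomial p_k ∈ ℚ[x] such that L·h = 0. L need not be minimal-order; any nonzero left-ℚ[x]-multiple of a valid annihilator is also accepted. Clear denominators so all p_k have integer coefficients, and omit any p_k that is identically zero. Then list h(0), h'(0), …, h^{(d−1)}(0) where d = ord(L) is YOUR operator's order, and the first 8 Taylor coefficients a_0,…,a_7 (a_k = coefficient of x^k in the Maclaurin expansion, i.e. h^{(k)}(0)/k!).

L = (28 + 96·x + 96·x^2) + (12 + 72·x + 144·x^2 + 96·x^3)·Dx + (1 + 8·x + 24·x^2 + 32·x^3 + 16·x^4)·Dx^2  (order 2).
h: a_k = 0, -16, 96, -1120/3, 3520/3, -48032/15, 38976/5, -1068736/63, …
ICs: h(0) = 0, h′(0) = -16.

f: a_k = 4, 0, -8, 0, 8/3, 0, -16/45, 0, …
Substitute x→r, Dx→(1/r')Dx; clear ⇒ L₀.
Derive L from L₀ (diff closure).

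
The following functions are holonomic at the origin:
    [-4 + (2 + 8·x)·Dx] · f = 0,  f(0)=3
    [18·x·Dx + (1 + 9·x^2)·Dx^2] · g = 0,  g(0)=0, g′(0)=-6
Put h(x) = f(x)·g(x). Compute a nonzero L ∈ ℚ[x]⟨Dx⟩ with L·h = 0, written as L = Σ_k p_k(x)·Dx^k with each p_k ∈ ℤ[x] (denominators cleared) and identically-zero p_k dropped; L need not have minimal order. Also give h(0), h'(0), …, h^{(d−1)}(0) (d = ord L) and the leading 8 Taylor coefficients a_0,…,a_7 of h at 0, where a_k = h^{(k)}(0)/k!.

L = (12 - 36·x - 36·x^2) + (-4 + 2·x + 108·x^2 + 144·x^3)·Dx + (1 + 8·x + 25·x^2 + 72·x^3 + 144·x^4)·Dx^2  (order 2).
h: a_k = 0, -18, -36, 90, 36, -1098/5, -4356/5, 120042/35, …
ICs: h(0) = 0, h′(0) = -18.

f: a_k = 3, 6, -6, 12, -30, 84, -252, 792, …
g: a_k = 0, -6, 0, 18, 0, -486/5, 0, 4374/7, …
Sym-product of L_f,L_g gives L₀ (≤ ord 2).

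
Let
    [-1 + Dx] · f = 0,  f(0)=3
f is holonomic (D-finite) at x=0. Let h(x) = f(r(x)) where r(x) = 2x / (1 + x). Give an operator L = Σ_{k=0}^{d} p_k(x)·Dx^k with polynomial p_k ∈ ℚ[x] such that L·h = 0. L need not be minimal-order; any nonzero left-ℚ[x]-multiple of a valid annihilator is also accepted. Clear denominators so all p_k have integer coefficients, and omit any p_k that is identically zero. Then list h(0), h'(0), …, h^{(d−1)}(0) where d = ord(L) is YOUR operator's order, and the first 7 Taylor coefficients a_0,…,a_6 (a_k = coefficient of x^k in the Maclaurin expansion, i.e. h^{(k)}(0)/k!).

L = -2 + (1 + 2·x + x^2)·Dx  (order 1).
h: a_k = 3, 6, 0, -2, 2, -6/5, 4/15, …
ICs: h(0) = 3.

f: a_k = 3, 3, 3/2, 1/2, 1/8, 1/40, 1/240, …
f∘r: x↦r, Dx↦Dx/r' in L_f ⇒ L₀.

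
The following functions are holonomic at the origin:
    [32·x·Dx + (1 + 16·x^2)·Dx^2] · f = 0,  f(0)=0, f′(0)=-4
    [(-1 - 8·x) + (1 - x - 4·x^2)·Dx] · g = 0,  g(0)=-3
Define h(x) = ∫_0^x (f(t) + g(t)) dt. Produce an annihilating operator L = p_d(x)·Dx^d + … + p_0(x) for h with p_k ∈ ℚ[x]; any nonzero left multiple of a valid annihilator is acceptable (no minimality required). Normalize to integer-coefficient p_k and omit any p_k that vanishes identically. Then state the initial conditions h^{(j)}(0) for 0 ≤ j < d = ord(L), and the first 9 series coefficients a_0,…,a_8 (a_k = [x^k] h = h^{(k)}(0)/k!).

L = (160 - 640·x - 14848·x^2 - 36864·x^3 - 178176·x^4 - 98304·x^6)·Dx^2 + (-43 - 336·x - 16·x^2 - 3072·x^3 - 35072·x^4 - 124928·x^5 - 12288·x^6 - 98304·x^7)·Dx^3 + (5 + 23·x + 272·x^2 + 16·x^3 + 2368·x^4 - 5888·x^5 - 12288·x^6 - 4096·x^7 - 16384·x^8)·Dx^4  (order 4).
h: a_k = 0, -3, -7/2, -5, -17/12, -87/5, -1999/30, -543/7, 7123/56, …
ICs: h(0) = 0, h′(0) = -3, h′′(0) = -7, h′′′(0) = -30.

f: a_k = 0, -4, 0, 64/3, 0, -1024/5, 0, 16384/7, 0, …
g: a_k = -3, -3, -15, -27, -87, -195, -543, -1323, -3495, …
L₀ := lclm(L_f,L_g); ord L₀ ≤ 2+1.
∫: right-multiply L₀ by Dx.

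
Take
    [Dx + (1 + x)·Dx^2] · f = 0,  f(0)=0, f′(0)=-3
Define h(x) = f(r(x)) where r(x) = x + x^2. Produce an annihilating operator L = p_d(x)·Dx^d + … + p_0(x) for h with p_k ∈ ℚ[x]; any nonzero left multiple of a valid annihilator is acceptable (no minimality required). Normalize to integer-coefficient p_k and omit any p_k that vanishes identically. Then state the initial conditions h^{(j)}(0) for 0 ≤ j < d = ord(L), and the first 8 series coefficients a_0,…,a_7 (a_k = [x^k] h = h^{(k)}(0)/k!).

f: a_k = 0, -3, 3/2, -1, 3/4, -3/5, 1/2, -3/7, …
Change of var in L_f (x↦r) gives L₀.
L = (-1 + 2·x + 2·x^2)·Dx + (1 + 3·x + 3·x^2 + 2·x^3)·Dx^2  (order 2).
h: a_k = 0, -3, -3/2, 2, -3/4, -3/5, 1, -3/7, …
ICs: h(0) = 0, h′(0) = -3.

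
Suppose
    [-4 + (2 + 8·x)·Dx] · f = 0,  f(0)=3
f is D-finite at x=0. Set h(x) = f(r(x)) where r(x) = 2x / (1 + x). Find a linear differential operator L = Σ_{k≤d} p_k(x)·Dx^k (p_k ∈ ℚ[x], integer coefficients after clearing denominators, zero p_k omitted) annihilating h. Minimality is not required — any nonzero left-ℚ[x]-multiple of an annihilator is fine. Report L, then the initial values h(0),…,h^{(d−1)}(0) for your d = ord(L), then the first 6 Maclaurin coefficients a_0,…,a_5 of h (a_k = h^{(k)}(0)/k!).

f: a_k = 3, 6, -6, 12, -30, 84, …
f∘r: x↦r, Dx↦Dx/r' in L_f ⇒ L₀.
L = -4 + (1 + 10·x + 9·x^2)·Dx  (order 1).
h: a_k = 3, 12, -36, 156, -852, 5292, …
ICs: h(0) = 3.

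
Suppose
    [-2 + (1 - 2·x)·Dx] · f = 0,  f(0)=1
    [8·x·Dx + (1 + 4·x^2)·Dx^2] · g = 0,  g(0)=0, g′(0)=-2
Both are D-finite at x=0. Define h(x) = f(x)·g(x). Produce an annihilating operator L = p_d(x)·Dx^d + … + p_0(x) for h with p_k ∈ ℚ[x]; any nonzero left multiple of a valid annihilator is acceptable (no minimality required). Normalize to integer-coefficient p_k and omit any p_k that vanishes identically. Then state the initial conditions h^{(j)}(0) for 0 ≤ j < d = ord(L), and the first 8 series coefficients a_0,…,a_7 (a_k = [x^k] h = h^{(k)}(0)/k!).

L = 16·x + (4 - 8·x + 32·x^2)·Dx + (-1 + 2·x - 4·x^2 + 8·x^3)·Dx^2  (order 2).
h: a_k = 0, -2, -4, -16/3, -32/3, -416/15, -832/15, -9728/105, …
ICs: h(0) = 0, h′(0) = -2.

f: a_k = 1, 2, 4, 8, 16, 32, 64, 128, …
g: a_k = 0, -2, 0, 8/3, 0, -32/5, 0, 128/7, …
L₀ := L_f ⊗_s L_g (sym. prod.), ord ≤ 2.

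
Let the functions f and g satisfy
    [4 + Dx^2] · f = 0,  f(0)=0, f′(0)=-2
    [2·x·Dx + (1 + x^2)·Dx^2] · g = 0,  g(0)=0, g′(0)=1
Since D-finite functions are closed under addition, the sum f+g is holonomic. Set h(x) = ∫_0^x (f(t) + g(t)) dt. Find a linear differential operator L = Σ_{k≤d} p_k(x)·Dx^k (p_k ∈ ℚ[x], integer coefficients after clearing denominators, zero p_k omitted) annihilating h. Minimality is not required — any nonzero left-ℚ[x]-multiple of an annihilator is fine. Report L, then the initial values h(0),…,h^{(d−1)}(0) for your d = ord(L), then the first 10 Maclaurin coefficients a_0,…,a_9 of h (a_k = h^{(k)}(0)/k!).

L = (-32·x + 80·x^3 + 16·x^5)·Dx^2 + (4 + 32·x^2 + 36·x^4 + 8·x^6)·Dx^3 + (-8·x + 20·x^3 + 4·x^5)·Dx^4 + (1 + 8·x^2 + 9·x^4 + 2·x^6)·Dx^5  (order 5).
h: a_k = 0, 0, -1/2, 0, 1/4, 0, -1/90, 0, -37/2520, 0, …
ICs: h(0) = 0, h′(0) = 0, h′′(0) = -1, h′′′(0) = 0, h′′′′(0) = 6.

f: a_k = 0, -2, 0, 4/3, 0, -4/15, 0, 8/315, 0, -4/2835, …
g: a_k = 0, 1, 0, -1/3, 0, 1/5, 0, -1/7, 0, 1/9, …
Weyl lclm of L_f,L_g ⇒ L₀ (ord ≤ 4).
h=∫₀ˣh₀: take L = L₀·Dx.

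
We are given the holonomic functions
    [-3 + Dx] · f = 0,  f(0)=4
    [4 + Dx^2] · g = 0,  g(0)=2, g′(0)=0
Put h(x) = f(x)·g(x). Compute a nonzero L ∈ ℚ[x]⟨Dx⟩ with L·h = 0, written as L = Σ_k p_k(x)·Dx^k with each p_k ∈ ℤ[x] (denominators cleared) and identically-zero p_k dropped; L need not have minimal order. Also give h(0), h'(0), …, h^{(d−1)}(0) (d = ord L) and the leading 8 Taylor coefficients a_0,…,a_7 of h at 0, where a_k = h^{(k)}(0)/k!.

L = 13 - 6·Dx + Dx^2  (order 2).
h: a_k = 8, 24, 20, -12, -119/3, -199/5, -407/18, -1483/210, …
ICs: h(0) = 8, h′(0) = 24.

f: a_k = 4, 12, 18, 18, 27/2, 81/10, 81/20, 243/140, …
g: a_k = 2, 0, -4, 0, 4/3, 0, -8/45, 0, …
h₀=f·g: eliminate ⇒ L₀, order ≤ 1·2.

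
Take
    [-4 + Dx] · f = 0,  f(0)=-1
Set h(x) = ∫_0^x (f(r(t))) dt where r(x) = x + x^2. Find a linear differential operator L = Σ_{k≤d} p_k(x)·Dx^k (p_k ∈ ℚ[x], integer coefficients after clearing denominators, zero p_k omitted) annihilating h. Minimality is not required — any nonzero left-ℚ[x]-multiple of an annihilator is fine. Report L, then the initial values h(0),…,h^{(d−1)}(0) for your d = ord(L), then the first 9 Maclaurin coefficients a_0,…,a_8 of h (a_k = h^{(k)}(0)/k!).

L = (-4 - 8·x)·Dx + Dx^2  (order 2).
h: a_k = 0, -1, -2, -4, -20/3, -152/15, -208/15, -5536/315, -6512/315, …
ICs: h(0) = 0, h′(0) = -1.

f: a_k = -1, -4, -8, -32/3, -32/3, -128/15, -256/45, -1024/315, -512/315, …
Substitute x→r, Dx→(1/r')Dx; clear ⇒ L₀.
h=∫₀ˣh₀: take L = L₀·Dx.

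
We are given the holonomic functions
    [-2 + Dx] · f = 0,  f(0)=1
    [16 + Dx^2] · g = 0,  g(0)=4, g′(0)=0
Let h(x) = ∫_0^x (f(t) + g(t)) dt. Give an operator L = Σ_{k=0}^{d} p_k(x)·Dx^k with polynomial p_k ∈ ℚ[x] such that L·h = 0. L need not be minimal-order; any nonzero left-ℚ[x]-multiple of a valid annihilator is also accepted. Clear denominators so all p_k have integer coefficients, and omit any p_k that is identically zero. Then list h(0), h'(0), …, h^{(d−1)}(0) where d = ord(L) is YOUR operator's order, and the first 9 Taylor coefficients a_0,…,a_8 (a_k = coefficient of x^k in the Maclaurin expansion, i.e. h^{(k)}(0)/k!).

L = -32·Dx + 16·Dx^2 - 2·Dx^3 + Dx^4  (order 4).
h: a_k = 0, 5, 1, -10, 1/3, 26/3, 2/45, -68/21, 1/315, …
ICs: h(0) = 0, h′(0) = 5, h′′(0) = 2, h′′′(0) = -60.

f: a_k = 1, 2, 2, 4/3, 2/3, 4/15, 4/45, 8/315, 2/315, …
g: a_k = 4, 0, -32, 0, 128/3, 0, -1024/45, 0, 2048/315, …
L₀ := lclm(L_f,L_g); ord L₀ ≤ 1+2.
∫: right-multiply L₀ by Dx.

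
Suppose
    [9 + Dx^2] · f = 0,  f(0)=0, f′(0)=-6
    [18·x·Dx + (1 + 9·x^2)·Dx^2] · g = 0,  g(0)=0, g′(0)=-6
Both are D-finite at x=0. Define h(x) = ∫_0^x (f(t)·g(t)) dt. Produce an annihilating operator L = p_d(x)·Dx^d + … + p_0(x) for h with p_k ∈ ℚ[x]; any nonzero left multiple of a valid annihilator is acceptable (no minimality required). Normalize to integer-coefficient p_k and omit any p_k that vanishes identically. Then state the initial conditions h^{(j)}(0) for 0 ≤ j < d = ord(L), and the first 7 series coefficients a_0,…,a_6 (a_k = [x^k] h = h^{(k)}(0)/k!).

L = (810 + 18954·x^2 + 72171·x^4 + 236196·x^6 + 531441·x^8)·Dx + (972·x + 14580·x^3 + 78732·x^5 + 236196·x^7)·Dx^2 + (108 + 2592·x^2 + 13122·x^4 + 52488·x^6 + 118098·x^8)·Dx^3 + (108·x + 1620·x^3 + 8748·x^5 + 26244·x^7)·Dx^4 + (2 + 54·x^2 + 567·x^4 + 2916·x^6 + 6561·x^8)·Dx^5  (order 5).
h: a_k = 0, 0, 0, 12, 0, -162/5, 0, …
ICs: h(0) = 0, h′(0) = 0, h′′(0) = 0, h′′′(0) = 72, h′′′′(0) = 0.

f: a_k = 0, -6, 0, 9, 0, -81/20, 0, …
g: a_k = 0, -6, 0, 18, 0, -486/5, 0, …
Sym-product of L_f,L_g gives L₀ (≤ ord 4).
h=∫₀ˣh₀: take L = L₀·Dx.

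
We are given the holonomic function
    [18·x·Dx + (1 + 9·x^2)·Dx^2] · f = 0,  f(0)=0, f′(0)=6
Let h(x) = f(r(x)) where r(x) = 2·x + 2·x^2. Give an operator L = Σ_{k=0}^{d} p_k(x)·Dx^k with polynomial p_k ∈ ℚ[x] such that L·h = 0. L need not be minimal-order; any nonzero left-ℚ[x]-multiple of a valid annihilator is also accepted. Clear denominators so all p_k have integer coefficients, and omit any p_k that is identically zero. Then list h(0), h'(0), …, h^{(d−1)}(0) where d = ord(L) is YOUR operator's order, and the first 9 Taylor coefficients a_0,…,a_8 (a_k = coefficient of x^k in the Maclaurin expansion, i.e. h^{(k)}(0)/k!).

L = (-2 + 72·x + 288·x^2 + 432·x^3 + 216·x^4)·Dx + (1 + 2·x + 36·x^2 + 144·x^3 + 180·x^4 + 72·x^5)·Dx^2  (order 2).
h: a_k = 0, 12, 12, -144, -432, 13392/5, 15408, -342144/7, -528768, …
ICs: h(0) = 0, h′(0) = 12.

f: a_k = 0, 6, 0, -18, 0, 486/5, 0, -4374/7, 0, …
Substitute x→r, Dx→(1/r')Dx; clear ⇒ L₀.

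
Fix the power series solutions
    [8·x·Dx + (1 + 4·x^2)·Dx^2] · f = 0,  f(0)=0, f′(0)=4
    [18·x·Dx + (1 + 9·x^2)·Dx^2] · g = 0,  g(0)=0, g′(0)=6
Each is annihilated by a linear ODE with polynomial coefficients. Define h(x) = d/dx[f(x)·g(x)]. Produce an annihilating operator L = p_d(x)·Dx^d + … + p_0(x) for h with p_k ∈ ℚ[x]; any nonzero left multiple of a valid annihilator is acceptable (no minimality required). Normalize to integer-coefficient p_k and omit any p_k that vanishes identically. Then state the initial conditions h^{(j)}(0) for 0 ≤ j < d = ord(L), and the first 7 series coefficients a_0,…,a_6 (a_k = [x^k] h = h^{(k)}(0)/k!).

f: a_k = 0, 4, 0, -16/3, 0, 64/5, 0, …
g: a_k = 0, 6, 0, -18, 0, 486/5, 0, …
h₀=f·g: eliminate ⇒ L₀, order ≤ 2·2.
h₀' ⇒ L via d/dx closure of L₀.
L = (-864·x - 18720·x^3 - 82944·x^5 + 134784·x^7 + 1119744·x^9) + (-52 - 3036·x^2 - 33696·x^4 - 72576·x^6 + 471744·x^8 + 1679616·x^10)·Dx + (-104·x - 2072·x^3 - 11232·x^5 + 13968·x^7 + 269568·x^9 + 559872·x^11)·Dx^2 + (-1 - 26·x^2 - 205·x^4 + 7380·x^8 + 33696·x^10 + 46656·x^12)·Dx^3  (order 3).
h: a_k = 0, 48, 0, -416, 0, 16848/5, 0, …
ICs: h(0) = 0, h′(0) = 48, h′′(0) = 0.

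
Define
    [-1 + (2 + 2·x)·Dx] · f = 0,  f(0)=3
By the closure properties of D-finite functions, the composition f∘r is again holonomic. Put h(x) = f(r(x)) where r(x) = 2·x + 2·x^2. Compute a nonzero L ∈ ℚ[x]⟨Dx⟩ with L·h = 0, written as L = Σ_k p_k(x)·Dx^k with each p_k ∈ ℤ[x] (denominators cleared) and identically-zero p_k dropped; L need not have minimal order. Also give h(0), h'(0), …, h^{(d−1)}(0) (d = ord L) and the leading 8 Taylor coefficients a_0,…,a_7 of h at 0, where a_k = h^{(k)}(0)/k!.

f: a_k = 3, 3/2, -3/8, 3/16, -15/128, 21/256, -63/1024, 99/2048, …
L₀ from L_f via x↦r, Dx↦r'^{-1}Dx.
L = (-1 - 2·x) + (1 + 2·x + 2·x^2)·Dx  (order 1).
h: a_k = 3, 3, 3/2, -3/2, 9/8, -3/8, -9/16, 21/16, …
ICs: h(0) = 3.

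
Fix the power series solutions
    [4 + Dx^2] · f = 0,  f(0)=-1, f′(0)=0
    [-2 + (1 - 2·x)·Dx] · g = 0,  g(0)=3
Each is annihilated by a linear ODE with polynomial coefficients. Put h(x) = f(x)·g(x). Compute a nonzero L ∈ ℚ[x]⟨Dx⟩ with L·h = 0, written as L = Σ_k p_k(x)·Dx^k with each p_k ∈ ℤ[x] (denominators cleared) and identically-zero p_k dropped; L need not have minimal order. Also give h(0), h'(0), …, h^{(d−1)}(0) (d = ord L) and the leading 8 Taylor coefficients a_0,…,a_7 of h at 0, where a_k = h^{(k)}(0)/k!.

f: a_k = -1, 0, 2, 0, -2/3, 0, 4/45, 0, …
g: a_k = 3, 6, 12, 24, 48, 96, 192, 384, …
f·g: L₀ = L_f ⊗_s L_g, ord ≤ 2·1.
L = (-4 + 8·x) + 4·Dx + (-1 + 2·x)·Dx^2  (order 2).
h: a_k = -3, -6, -6, -12, -26, -52, -1556/15, -3112/15, …
ICs: h(0) = -3, h′(0) = -6.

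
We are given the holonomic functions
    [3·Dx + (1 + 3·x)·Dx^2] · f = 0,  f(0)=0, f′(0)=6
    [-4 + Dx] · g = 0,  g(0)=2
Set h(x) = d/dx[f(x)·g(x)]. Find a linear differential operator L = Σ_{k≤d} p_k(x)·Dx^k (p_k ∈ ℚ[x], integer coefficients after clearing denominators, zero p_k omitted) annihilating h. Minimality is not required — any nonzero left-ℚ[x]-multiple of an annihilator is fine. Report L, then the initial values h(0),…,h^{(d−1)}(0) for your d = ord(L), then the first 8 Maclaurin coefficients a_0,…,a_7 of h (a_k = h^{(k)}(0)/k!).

f: a_k = 0, 6, -9, 18, -81/2, 486/5, -243, 4374/7, …
g: a_k = 2, 8, 16, 64/3, 64/3, 256/15, 512/45, 2048/315, …
L₀ := L_f ⊗_s L_g (sym. prod.), ord ≤ 2.
h₀' ⇒ L via d/dx closure of L₀.
L = (40 + 96·x + 576·x^2) + (-14 - 84·x - 288·x^2)·Dx + (1 + 15·x + 36·x^2)·Dx^2  (order 2).
h: a_k = 12, 60, 180, 188, 472, -372, 31036/15, -85948/15, …
ICs: h(0) = 12, h′(0) = 60.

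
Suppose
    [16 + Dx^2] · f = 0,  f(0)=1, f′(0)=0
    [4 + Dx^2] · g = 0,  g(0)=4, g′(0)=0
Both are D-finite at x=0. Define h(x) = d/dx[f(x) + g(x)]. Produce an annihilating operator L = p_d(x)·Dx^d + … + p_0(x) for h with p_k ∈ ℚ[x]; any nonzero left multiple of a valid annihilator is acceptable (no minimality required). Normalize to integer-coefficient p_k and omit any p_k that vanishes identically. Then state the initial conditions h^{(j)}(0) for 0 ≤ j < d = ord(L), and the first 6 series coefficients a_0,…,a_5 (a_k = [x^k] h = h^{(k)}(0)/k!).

L = 64 + 20·Dx^2 + Dx^4  (order 4).
h: a_k = 0, -32, 0, 160/3, 0, -544/15, …
ICs: h(0) = 0, h′(0) = -32, h′′(0) = 0, h′′′(0) = 320.

f: a_k = 1, 0, -8, 0, 32/3, 0, …
g: a_k = 4, 0, -8, 0, 8/3, 0, …
f+g: L₀ = lclm(L_f,L_g), ord ≤ 2+2.
h₀' ⇒ L via d/dx closure of L₀.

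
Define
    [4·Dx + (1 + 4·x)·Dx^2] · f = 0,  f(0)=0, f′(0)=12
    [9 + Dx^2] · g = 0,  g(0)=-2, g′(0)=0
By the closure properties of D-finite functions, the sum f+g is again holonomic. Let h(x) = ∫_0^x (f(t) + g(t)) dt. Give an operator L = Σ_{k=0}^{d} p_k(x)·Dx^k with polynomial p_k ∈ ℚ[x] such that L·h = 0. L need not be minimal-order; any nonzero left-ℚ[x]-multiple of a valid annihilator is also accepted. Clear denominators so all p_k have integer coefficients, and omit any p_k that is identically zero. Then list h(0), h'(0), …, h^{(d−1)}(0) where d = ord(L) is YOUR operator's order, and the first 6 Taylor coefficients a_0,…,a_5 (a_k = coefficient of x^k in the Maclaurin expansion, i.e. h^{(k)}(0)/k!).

L = (3780 + 2592·x + 5184·x^2)·Dx^2 + (369 + 2124·x + 3888·x^2 + 5184·x^3)·Dx^3 + (420 + 288·x + 576·x^2)·Dx^4 + (41 + 236·x + 432·x^2 + 576·x^3)·Dx^5  (order 5).
h: a_k = 0, -2, 6, -5, 16, -159/4, …
ICs: h(0) = 0, h′(0) = -2, h′′(0) = 12, h′′′(0) = -30, h′′′′(0) = 384.

f: a_k = 0, 12, -24, 64, -192, 3072/5, …
g: a_k = -2, 0, 9, 0, -27/4, 0, …
f+g: L₀ = lclm(L_f,L_g), ord ≤ 2+2.
Integrate: L := L₀·Dx.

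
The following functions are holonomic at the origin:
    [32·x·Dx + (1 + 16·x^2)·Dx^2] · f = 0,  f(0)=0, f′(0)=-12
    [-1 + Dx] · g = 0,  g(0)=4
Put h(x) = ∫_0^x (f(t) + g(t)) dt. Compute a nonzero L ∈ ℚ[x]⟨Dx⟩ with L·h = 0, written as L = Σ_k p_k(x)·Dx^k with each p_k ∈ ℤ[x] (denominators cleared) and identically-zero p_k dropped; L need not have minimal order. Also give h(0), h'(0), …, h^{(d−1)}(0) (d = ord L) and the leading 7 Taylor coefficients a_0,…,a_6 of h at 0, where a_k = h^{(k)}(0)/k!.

L = (32 - 32·x - 1536·x^2 - 512·x^3)·Dx^2 + (-33 + 1504·x^2 - 256·x^4)·Dx^3 + (1 + 32·x + 32·x^2 + 512·x^3 + 256·x^4)·Dx^4  (order 4).
h: a_k = 0, 4, -4, 2/3, 97/6, 1/30, -18431/180, …
ICs: h(0) = 0, h′(0) = 4, h′′(0) = -8, h′′′(0) = 4.

f: a_k = 0, -12, 0, 64, 0, -3072/5, 0, …
g: a_k = 4, 4, 2, 2/3, 1/6, 1/30, 1/180, …
Weyl lclm of L_f,L_g ⇒ L₀ (ord ≤ 3).
h=∫₀ˣh₀: take L = L₀·Dx.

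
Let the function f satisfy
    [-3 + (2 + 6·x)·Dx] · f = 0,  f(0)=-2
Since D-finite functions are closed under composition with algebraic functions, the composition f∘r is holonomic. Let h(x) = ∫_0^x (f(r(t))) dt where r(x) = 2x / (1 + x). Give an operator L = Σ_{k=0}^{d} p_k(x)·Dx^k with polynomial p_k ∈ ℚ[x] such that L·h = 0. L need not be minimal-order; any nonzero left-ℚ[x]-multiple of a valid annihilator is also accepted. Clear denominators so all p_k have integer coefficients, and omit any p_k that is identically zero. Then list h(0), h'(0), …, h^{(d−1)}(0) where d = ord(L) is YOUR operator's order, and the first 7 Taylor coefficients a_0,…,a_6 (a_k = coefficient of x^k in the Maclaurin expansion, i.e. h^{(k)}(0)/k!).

f: a_k = -2, -3, 9/4, -27/8, 405/64, -1701/128, 15309/512, …
Change of var in L_f (x↦r) gives L₀.
∫: right-multiply L₀ by Dx.
L = -3·Dx + (1 + 8·x + 7·x^2)·Dx^2  (order 2).
h: a_k = 0, -2, -3, 5, -51/4, 861/20, -1379/8, …
ICs: h(0) = 0, h′(0) = -2.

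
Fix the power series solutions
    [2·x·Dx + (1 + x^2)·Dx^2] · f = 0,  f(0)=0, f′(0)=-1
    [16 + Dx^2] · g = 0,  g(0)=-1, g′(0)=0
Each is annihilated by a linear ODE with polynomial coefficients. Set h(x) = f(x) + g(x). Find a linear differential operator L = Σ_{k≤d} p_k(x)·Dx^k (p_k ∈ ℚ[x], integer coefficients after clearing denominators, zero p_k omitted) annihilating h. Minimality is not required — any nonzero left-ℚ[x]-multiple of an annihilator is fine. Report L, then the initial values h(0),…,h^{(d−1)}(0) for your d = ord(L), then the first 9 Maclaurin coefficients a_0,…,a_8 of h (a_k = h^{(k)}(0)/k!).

L = (64·x + 704·x^3 + 256·x^5)·Dx + (112 + 416·x^2 + 432·x^4 + 128·x^6)·Dx^2 + (4·x + 44·x^3 + 16·x^5)·Dx^3 + (7 + 26·x^2 + 27·x^4 + 8·x^6)·Dx^4  (order 4).
h: a_k = -1, -1, 8, 1/3, -32/3, -1/5, 256/45, 1/7, -512/315, …
ICs: h(0) = -1, h′(0) = -1, h′′(0) = 16, h′′′(0) = 2.

f: a_k = 0, -1, 0, 1/3, 0, -1/5, 0, 1/7, 0, …
g: a_k = -1, 0, 8, 0, -32/3, 0, 256/45, 0, -512/315, …
L₀ := lclm(L_f,L_g); ord L₀ ≤ 2+2.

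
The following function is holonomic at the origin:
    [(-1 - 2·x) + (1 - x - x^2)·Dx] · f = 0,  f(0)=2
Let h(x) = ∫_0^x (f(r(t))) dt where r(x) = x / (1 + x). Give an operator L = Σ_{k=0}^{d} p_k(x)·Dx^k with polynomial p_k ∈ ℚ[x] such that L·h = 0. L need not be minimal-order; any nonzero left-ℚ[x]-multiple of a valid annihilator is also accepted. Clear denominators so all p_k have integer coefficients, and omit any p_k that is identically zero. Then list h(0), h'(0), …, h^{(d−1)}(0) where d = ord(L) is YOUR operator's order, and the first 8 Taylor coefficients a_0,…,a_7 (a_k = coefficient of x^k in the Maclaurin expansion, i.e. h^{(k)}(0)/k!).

L = (1 + 3·x)·Dx + (-1 - 2·x + x^3)·Dx^2  (order 2).
h: a_k = 0, 2, 1, 2/3, 0, 2/5, -1/3, 4/7, …
ICs: h(0) = 0, h′(0) = 2.

f: a_k = 2, 2, 4, 6, 10, 16, 26, 42, …
L₀ from L_f via x↦r, Dx↦r'^{-1}Dx.
Integrate: L := L₀·Dx.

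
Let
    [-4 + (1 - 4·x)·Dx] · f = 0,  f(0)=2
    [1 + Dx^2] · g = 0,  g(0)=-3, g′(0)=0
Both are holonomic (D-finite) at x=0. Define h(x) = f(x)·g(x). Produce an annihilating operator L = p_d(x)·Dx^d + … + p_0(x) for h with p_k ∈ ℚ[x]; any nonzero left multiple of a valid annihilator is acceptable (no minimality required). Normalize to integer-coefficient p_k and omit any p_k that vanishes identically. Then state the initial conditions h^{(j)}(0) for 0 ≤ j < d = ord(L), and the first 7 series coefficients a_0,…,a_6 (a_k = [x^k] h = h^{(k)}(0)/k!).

f: a_k = 2, 8, 32, 128, 512, 2048, 8192, …
g: a_k = -3, 0, 3/2, 0, -1/8, 0, 1/240, …
Product ⇒ symmetric product L₀, ord ≤ 2.
L = (-1 + 4·x) + 8·Dx + (-1 + 4·x)·Dx^2  (order 2).
h: a_k = -6, -24, -93, -372, -5953/4, -5953, -2857439/120, …
ICs: h(0) = -6, h′(0) = -24.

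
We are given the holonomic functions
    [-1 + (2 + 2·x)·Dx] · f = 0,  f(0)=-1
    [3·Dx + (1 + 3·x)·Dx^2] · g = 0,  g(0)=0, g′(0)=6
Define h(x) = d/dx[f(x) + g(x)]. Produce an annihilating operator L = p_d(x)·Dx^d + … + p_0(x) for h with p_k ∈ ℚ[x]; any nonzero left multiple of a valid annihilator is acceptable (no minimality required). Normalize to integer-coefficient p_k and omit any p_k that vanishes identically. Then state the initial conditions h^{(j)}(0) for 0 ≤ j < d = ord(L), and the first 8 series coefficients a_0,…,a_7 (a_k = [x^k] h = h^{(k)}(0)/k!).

L = (27 + 9·x) + (69 + 126·x + 45·x^2)·Dx + (10 + 46·x + 54·x^2 + 18·x^3)·Dx^2  (order 2).
h: a_k = 11/2, -71/4, 861/16, -5179/32, 124381/256, -746433/512, 8957721/2048, -53747283/4096, …
ICs: h(0) = 11/2, h′(0) = -71/4.

f: a_k = -1, -1/2, 1/8, -1/16, 5/128, -7/256, 21/1024, -33/2048, …
g: a_k = 0, 6, -9, 18, -81/2, 486/5, -243, 4374/7, …
h₀=f+g: left-lcm gives L₀, ord ≤ 3.
Derive L from L₀ (diff closure).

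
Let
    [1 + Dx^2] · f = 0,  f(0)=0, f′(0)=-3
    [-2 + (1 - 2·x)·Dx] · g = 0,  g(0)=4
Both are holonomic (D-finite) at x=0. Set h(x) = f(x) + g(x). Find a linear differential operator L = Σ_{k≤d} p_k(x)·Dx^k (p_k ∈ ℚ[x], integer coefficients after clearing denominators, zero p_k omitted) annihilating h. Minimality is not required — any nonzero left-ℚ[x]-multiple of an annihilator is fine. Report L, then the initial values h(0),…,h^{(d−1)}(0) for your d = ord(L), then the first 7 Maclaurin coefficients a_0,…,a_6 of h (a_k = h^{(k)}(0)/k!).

f: a_k = 0, -3, 0, 1/2, 0, -1/40, 0, …
g: a_k = 4, 8, 16, 32, 64, 128, 256, …
f+g: L₀ = lclm(L_f,L_g), ord ≤ 2+1.
L = (-50 + 8·x - 8·x^2) + (9 - 22·x + 12·x^2 - 8·x^3)·Dx + (-50 + 8·x - 8·x^2)·Dx^2 + (9 - 22·x + 12·x^2 - 8·x^3)·Dx^3  (order 3).
h: a_k = 4, 5, 16, 65/2, 64, 5119/40, 256, …
ICs: h(0) = 4, h′(0) = 5, h′′(0) = 32.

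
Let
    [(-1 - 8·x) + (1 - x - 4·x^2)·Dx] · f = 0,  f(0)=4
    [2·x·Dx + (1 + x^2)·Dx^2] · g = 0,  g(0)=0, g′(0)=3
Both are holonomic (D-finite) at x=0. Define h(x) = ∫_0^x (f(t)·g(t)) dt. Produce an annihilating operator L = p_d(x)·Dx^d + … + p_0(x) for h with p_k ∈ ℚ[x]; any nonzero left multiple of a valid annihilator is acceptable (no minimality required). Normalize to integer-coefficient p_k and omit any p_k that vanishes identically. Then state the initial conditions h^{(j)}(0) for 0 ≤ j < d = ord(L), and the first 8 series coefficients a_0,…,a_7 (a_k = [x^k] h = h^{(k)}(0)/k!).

L = (8 + 2·x + 24·x^2)·Dx + (2 + 14·x + 4·x^2 + 24·x^3)·Dx^2 + (-1 + x + 3·x^2 + x^3 + 4·x^4)·Dx^3  (order 3).
h: a_k = 0, 0, 6, 4, 14, 104/5, 826/15, 3732/35, …
ICs: h(0) = 0, h′(0) = 0, h′′(0) = 12.

f: a_k = 4, 4, 20, 36, 116, 260, 724, 1764, …
g: a_k = 0, 3, 0, -1, 0, 3/5, 0, -3/7, …
h₀=f·g: eliminate ⇒ L₀, order ≤ 1·2.
h=∫h₀ ⇒ L = L₀·Dx.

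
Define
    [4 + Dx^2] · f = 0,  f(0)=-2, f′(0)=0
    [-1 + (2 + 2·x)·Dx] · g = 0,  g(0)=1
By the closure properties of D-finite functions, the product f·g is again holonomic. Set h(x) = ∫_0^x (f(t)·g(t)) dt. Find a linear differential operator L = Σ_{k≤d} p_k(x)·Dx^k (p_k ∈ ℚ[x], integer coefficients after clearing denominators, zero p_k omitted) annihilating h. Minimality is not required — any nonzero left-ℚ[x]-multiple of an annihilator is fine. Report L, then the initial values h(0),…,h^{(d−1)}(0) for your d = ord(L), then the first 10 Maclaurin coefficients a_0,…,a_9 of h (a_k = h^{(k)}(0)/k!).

f: a_k = -2, 0, 4, 0, -4/3, 0, 8/45, 0, -4/315, 0, …
g: a_k = 1, 1/2, -1/8, 1/16, -5/128, 7/256, -21/1024, 33/2048, -429/32768, 715/65536, …
L₀ := L_f ⊗_s L_g (sym. prod.), ord ≤ 2.
h=∫₀ˣh₀: take L = L₀·Dx.
L = (19 + 32·x + 16·x^2)·Dx + (-4 - 4·x)·Dx^2 + (4 + 8·x + 4·x^2)·Dx^3  (order 3).
h: a_k = 0, -2, -1/2, 17/12, 15/32, -337/960, -181/2304, 5281/161280, 3811/368640, -199649/46448640, …
ICs: h(0) = 0, h′(0) = -2, h′′(0) = -1.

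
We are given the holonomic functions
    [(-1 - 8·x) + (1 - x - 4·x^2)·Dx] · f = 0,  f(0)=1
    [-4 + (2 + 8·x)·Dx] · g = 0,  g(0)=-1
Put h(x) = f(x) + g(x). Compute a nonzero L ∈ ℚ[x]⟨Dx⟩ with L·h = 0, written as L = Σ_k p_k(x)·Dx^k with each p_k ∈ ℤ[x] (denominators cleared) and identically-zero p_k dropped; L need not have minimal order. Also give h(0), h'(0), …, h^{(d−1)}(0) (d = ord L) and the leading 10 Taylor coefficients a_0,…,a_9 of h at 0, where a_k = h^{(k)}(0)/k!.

L = (-24 - 156·x - 336·x^2 - 640·x^3) + (14 + 96·x + 420·x^2 + 1184·x^3 + 1600·x^4)·Dx + (1 - 11·x - 90·x^2 - 24·x^3 + 544·x^4 + 640·x^5)·Dx^2  (order 2).
h: a_k = 0, -1, 7, 5, 39, 37, 265, 177, 2023, 69, …
ICs: h(0) = 0, h′(0) = -1.

f: a_k = 1, 1, 5, 9, 29, 65, 181, 441, 1165, 2929, …
g: a_k = -1, -2, 2, -4, 10, -28, 84, -264, 858, -2860, …
L₀ := lclm(L_f,L_g); ord L₀ ≤ 1+1.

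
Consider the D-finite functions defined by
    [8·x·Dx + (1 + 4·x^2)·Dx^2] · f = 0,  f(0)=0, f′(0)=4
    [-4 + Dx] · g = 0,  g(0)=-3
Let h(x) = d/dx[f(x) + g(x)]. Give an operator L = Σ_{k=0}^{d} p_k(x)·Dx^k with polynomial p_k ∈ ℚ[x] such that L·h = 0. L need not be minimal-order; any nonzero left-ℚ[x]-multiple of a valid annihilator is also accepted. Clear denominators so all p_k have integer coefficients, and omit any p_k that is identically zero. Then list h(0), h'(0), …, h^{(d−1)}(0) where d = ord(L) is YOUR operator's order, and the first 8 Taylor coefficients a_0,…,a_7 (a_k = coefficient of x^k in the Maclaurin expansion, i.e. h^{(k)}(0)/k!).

L = (8 - 32·x - 96·x^2 - 128·x^3) + (-6 - 8·x^2 - 64·x^4)·Dx + (1 + 2·x + 8·x^2 + 8·x^3 + 16·x^4)·Dx^2  (order 2).
h: a_k = -8, -48, -112, -128, -64, -512/5, -4864/15, -4096/105, …
ICs: h(0) = -8, h′(0) = -48.

f: a_k = 0, 4, 0, -16/3, 0, 64/5, 0, -256/7, …
g: a_k = -3, -12, -24, -32, -32, -128/5, -256/15, -1024/105, …
Sum ⇒ L₀ = lclm(L_f,L_g) in ℚ(x)⟨Dx⟩.
Derive L from L₀ (diff closure).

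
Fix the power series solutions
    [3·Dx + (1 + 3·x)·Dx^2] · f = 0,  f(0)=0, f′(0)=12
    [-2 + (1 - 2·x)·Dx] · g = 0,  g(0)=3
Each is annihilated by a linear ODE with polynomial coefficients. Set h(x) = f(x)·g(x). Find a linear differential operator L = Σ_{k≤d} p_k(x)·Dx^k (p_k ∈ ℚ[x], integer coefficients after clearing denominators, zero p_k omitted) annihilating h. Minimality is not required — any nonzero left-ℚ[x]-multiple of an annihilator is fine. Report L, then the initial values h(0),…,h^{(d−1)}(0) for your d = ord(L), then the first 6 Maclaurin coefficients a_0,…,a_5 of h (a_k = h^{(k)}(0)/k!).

L = 6 + (1 + 18·x)·Dx + (-1 - x + 6·x^2)·Dx^2  (order 2).
h: a_k = 0, 36, 18, 144, 45, 3366/5, …
ICs: h(0) = 0, h′(0) = 36.

f: a_k = 0, 12, -18, 36, -81, 972/5, …
g: a_k = 3, 6, 12, 24, 48, 96, …
Sym-product of L_f,L_g gives L₀ (≤ ord 2).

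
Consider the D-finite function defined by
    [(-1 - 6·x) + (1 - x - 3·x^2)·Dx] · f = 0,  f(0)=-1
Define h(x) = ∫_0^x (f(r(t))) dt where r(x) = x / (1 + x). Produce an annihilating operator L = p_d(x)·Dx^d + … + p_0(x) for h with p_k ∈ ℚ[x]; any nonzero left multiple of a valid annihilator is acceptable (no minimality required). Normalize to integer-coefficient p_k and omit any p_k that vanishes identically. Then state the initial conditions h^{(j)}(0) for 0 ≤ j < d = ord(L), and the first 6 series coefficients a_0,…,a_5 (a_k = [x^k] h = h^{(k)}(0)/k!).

L = (1 + 7·x)·Dx + (-1 - 2·x + 2·x^2 + 3·x^3)·Dx^2  (order 2).
h: a_k = 0, -1, -1/2, -1, 0, -9/5, …
ICs: h(0) = 0, h′(0) = -1.

f: a_k = -1, -1, -4, -7, -19, -40, …
f∘r: x↦r, Dx↦Dx/r' in L_f ⇒ L₀.
h=∫h₀ ⇒ L = L₀·Dx.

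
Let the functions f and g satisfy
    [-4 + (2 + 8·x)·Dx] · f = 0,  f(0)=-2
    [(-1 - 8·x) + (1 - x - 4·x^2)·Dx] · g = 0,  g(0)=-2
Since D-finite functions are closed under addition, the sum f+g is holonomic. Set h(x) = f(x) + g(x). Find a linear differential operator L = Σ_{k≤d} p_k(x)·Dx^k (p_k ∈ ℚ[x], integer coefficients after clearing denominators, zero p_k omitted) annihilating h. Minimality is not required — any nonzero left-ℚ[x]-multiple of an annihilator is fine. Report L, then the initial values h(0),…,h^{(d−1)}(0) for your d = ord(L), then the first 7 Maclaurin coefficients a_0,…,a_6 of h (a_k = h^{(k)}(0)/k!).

L = (24 + 156·x + 336·x^2 + 640·x^3) + (-14 - 96·x - 420·x^2 - 1184·x^3 - 1600·x^4)·Dx + (-1 + 11·x + 90·x^2 + 24·x^3 - 544·x^4 - 640·x^5)·Dx^2  (order 2).
h: a_k = -4, -6, -6, -26, -38, -186, -194, …
ICs: h(0) = -4, h′(0) = -6.

f: a_k = -2, -4, 4, -8, 20, -56, 168, …
g: a_k = -2, -2, -10, -18, -58, -130, -362, …
f+g: L₀ = lclm(L_f,L_g), ord ≤ 1+1.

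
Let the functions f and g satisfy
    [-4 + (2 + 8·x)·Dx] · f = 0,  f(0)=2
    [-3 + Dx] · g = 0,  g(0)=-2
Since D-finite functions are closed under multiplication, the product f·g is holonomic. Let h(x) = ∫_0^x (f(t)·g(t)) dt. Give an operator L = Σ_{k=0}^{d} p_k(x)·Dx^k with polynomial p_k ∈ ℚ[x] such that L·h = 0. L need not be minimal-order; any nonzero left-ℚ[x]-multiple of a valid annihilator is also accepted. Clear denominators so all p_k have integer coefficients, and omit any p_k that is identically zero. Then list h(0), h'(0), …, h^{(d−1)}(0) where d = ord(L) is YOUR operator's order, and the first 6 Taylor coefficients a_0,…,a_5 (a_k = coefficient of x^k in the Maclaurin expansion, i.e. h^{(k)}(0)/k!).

L = (-5 - 12·x)·Dx + (1 + 4·x)·Dx^2  (order 2).
h: a_k = 0, -4, -10, -34/3, -23/2, -43/10, …
ICs: h(0) = 0, h′(0) = -4.

f: a_k = 2, 4, -4, 8, -20, 56, …
g: a_k = -2, -6, -9, -9, -27/4, -81/20, …
L₀ := L_f ⊗_s L_g (sym. prod.), ord ≤ 1.
Integrate: L := L₀·Dx.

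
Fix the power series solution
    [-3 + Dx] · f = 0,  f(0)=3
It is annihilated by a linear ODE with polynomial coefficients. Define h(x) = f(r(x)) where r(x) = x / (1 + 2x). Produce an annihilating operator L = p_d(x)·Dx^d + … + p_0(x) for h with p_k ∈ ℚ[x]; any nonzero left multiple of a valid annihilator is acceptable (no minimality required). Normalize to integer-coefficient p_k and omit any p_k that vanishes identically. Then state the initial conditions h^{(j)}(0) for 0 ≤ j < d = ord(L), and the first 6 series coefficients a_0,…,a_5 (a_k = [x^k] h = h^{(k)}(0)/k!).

f: a_k = 3, 9, 27/2, 27/2, 81/8, 243/40, …
f∘r: x↦r, Dx↦Dx/r' in L_f ⇒ L₀.
L = -3 + (1 + 4·x + 4·x^2)·Dx  (order 1).
h: a_k = 3, 9, -9/2, -9/2, 153/8, -1557/40, …
ICs: h(0) = 3.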